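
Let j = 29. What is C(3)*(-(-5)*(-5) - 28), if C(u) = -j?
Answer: 1537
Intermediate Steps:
C(u) = -29 (C(u) = -1*29 = -29)
C(3)*(-(-5)*(-5) - 28) = -29*(-(-5)*(-5) - 28) = -29*(-5*5 - 28) = -29*(-25 - 28) = -29*(-53) = 1537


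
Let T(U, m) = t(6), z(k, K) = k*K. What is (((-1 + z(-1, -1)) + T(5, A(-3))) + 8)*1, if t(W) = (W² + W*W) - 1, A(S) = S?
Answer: 79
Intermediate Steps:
z(k, K) = K*k
t(W) = -1 + 2*W² (t(W) = (W² + W²) - 1 = 2*W² - 1 = -1 + 2*W²)
T(U, m) = 71 (T(U, m) = -1 + 2*6² = -1 + 2*36 = -1 + 72 = 71)
(((-1 + z(-1, -1)) + T(5, A(-3))) + 8)*1 = (((-1 - 1*(-1)) + 71) + 8)*1 = (((-1 + 1) + 71) + 8)*1 = ((0 + 71) + 8)*1 = (71 + 8)*1 = 79*1 = 79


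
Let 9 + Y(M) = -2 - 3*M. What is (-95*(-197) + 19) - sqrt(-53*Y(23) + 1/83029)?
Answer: 18734 - sqrt(29229775008869)/83029 ≈ 18669.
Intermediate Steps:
Y(M) = -11 - 3*M (Y(M) = -9 + (-2 - 3*M) = -11 - 3*M)
(-95*(-197) + 19) - sqrt(-53*Y(23) + 1/83029) = (-95*(-197) + 19) - sqrt(-53*(-11 - 3*23) + 1/83029) = (18715 + 19) - sqrt(-53*(-11 - 69) + 1/83029) = 18734 - sqrt(-53*(-80) + 1/83029) = 18734 - sqrt(4240 + 1/83029) = 18734 - sqrt(352042961/83029) = 18734 - sqrt(29229775008869)/83029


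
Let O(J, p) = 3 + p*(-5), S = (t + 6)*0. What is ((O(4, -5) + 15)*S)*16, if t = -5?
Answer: 0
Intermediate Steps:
S = 0 (S = (-5 + 6)*0 = 1*0 = 0)
O(J, p) = 3 - 5*p
((O(4, -5) + 15)*S)*16 = (((3 - 5*(-5)) + 15)*0)*16 = (((3 + 25) + 15)*0)*16 = ((28 + 15)*0)*16 = (43*0)*16 = 0*16 = 0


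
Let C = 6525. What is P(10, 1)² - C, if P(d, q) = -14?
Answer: -6329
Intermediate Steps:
P(10, 1)² - C = (-14)² - 1*6525 = 196 - 6525 = -6329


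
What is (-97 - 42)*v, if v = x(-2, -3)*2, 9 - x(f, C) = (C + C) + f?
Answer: -4726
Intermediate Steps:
x(f, C) = 9 - f - 2*C (x(f, C) = 9 - ((C + C) + f) = 9 - (2*C + f) = 9 - (f + 2*C) = 9 + (-f - 2*C) = 9 - f - 2*C)
v = 34 (v = (9 - 1*(-2) - 2*(-3))*2 = (9 + 2 + 6)*2 = 17*2 = 34)
(-97 - 42)*v = (-97 - 42)*34 = -139*34 = -4726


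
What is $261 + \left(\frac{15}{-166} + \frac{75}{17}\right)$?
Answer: $\frac{748737}{2822} \approx 265.32$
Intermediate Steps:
$261 + \left(\frac{15}{-166} + \frac{75}{17}\right) = 261 + \left(15 \left(- \frac{1}{166}\right) + 75 \cdot \frac{1}{17}\right) = 261 + \left(- \frac{15}{166} + \frac{75}{17}\right) = 261 + \frac{12195}{2822} = \frac{748737}{2822}$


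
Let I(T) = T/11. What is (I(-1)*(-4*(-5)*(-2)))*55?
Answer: 200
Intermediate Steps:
I(T) = T/11 (I(T) = T*(1/11) = T/11)
(I(-1)*(-4*(-5)*(-2)))*55 = (((1/11)*(-1))*(-4*(-5)*(-2)))*55 = -20*(-2)/11*55 = -1/11*(-40)*55 = (40/11)*55 = 200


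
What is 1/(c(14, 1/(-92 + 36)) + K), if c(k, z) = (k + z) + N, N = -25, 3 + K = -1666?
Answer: -56/94081 ≈ -0.00059523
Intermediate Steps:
K = -1669 (K = -3 - 1666 = -1669)
c(k, z) = -25 + k + z (c(k, z) = (k + z) - 25 = -25 + k + z)
1/(c(14, 1/(-92 + 36)) + K) = 1/((-25 + 14 + 1/(-92 + 36)) - 1669) = 1/((-25 + 14 + 1/(-56)) - 1669) = 1/((-25 + 14 - 1/56) - 1669) = 1/(-617/56 - 1669) = 1/(-94081/56) = -56/94081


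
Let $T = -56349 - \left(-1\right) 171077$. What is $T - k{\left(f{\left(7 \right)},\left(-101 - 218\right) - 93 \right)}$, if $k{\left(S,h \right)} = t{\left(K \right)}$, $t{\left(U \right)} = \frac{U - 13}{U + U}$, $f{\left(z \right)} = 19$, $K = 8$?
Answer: $\frac{1835653}{16} \approx 1.1473 \cdot 10^{5}$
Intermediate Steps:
$t{\left(U \right)} = \frac{-13 + U}{2 U}$
$k{\left(S,h \right)} = - \frac{5}{16}$ ($k{\left(S,h \right)} = \frac{-13 + 8}{2 \cdot 8} = \frac{1}{2} \cdot \frac{1}{8} \left(-5\right) = - \frac{5}{16}$)
$T = 114728$ ($T = -56349 - -171077 = -56349 + 171077 = 114728$)
$T - k{\left(f{\left(7 \right)},\left(-101 - 218\right) - 93 \right)} = 114728 - - \frac{5}{16} = 114728 + \frac{5}{16} = \frac{1835653}{16}$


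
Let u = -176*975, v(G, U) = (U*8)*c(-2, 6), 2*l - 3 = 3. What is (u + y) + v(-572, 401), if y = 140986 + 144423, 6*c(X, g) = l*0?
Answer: 113809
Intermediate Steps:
l = 3 (l = 3/2 + (½)*3 = 3/2 + 3/2 = 3)
c(X, g) = 0 (c(X, g) = (3*0)/6 = (⅙)*0 = 0)
v(G, U) = 0 (v(G, U) = (U*8)*0 = (8*U)*0 = 0)
u = -171600
y = 285409
(u + y) + v(-572, 401) = (-171600 + 285409) + 0 = 113809 + 0 = 113809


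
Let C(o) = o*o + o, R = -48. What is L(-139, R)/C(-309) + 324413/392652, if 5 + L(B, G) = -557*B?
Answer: 464192171/283102092 ≈ 1.6397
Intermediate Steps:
C(o) = o + o² (C(o) = o² + o = o + o²)
L(B, G) = -5 - 557*B
L(-139, R)/C(-309) + 324413/392652 = (-5 - 557*(-139))/((-309*(1 - 309))) + 324413/392652 = (-5 + 77423)/((-309*(-308))) + 324413*(1/392652) = 77418/95172 + 324413/392652 = 77418*(1/95172) + 324413/392652 = 1173/1442 + 324413/392652 = 464192171/283102092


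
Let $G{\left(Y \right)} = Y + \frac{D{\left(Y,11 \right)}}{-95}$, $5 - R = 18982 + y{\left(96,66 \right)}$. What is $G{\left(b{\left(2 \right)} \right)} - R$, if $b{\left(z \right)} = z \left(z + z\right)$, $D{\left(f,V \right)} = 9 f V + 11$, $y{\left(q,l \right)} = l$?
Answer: $\frac{1809042}{95} \approx 19043.0$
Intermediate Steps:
$D{\left(f,V \right)} = 11 + 9 V f$ ($D{\left(f,V \right)} = 9 V f + 11 = 11 + 9 V f$)
$b{\left(z \right)} = 2 z^{2}$ ($b{\left(z \right)} = z 2 z = 2 z^{2}$)
$R = -19043$ ($R = 5 - \left(18982 + 66\right) = 5 - 19048 = -19043$)
$G{\left(Y \right)} = - \frac{11}{95} - \frac{4 Y}{95}$ ($G{\left(Y \right)} = Y + \frac{11 + 9 \cdot 11 Y}{-95} = Y + \left(11 + 99 Y\right) \left(- \frac{1}{95}\right) = Y - \left(\frac{11}{95} + \frac{99 Y}{95}\right) = - \frac{11}{95} - \frac{4 Y}{95}$)
$G{\left(b{\left(2 \right)} \right)} - R = \left(- \frac{11}{95} - \frac{4 \cdot 2 \cdot 2^{2}}{95}\right) - -19043 = \left(- \frac{11}{95} - \frac{4 \cdot 2 \cdot 4}{95}\right) + 19043 = \left(- \frac{11}{95} - \frac{32}{95}\right) + 19043 = - \frac{43}{95} + 19043 = \frac{1809042}{95}$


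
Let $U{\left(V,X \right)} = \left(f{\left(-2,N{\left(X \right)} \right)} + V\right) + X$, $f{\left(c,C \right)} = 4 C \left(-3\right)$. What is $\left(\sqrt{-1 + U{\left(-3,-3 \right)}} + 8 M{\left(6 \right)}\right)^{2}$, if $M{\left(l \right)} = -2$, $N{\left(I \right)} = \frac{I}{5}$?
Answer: $\frac{\left(80 - \sqrt{5}\right)^{2}}{25} \approx 241.89$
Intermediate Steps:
$N{\left(I \right)} = \frac{I}{5}$ ($N{\left(I \right)} = I \frac{1}{5} = \frac{I}{5}$)
$f{\left(c,C \right)} = - 12 C$
$U{\left(V,X \right)} = V - \frac{7 X}{5}$ ($U{\left(V,X \right)} = \left(- 12 \frac{X}{5} + V\right) + X = \left(- \frac{12 X}{5} + V\right) + X = \left(V - \frac{12 X}{5}\right) + X = V - \frac{7 X}{5}$)
$\left(\sqrt{-1 + U{\left(-3,-3 \right)}} + 8 M{\left(6 \right)}\right)^{2} = \left(\sqrt{-1 - - \frac{6}{5}} + 8 \left(-2\right)\right)^{2} = \left(\sqrt{-1 + \left(-3 + \frac{21}{5}\right)} - 16\right)^{2} = \left(\sqrt{-1 + \frac{6}{5}} - 16\right)^{2} = \left(\sqrt{\frac{1}{5}} - 16\right)^{2} = \left(\frac{\sqrt{5}}{5} - 16\right)^{2} = \left(-16 + \frac{\sqrt{5}}{5}\right)^{2}$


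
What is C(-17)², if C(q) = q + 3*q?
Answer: 4624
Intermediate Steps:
C(q) = 4*q
C(-17)² = (4*(-17))² = (-68)² = 4624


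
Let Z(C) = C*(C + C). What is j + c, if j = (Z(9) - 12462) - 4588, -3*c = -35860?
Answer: -14804/3 ≈ -4934.7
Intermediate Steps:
c = 35860/3 (c = -1/3*(-35860) = 35860/3 ≈ 11953.)
Z(C) = 2*C**2 (Z(C) = C*(2*C) = 2*C**2)
j = -16888 (j = (2*9**2 - 12462) - 4588 = (2*81 - 12462) - 4588 = (162 - 12462) - 4588 = -12300 - 4588 = -16888)
j + c = -16888 + 35860/3 = -14804/3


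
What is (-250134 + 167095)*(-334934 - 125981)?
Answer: 38273920685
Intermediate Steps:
(-250134 + 167095)*(-334934 - 125981) = -83039*(-460915) = 38273920685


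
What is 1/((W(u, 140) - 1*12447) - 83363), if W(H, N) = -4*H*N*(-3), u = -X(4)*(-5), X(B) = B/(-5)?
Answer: -1/102530 ≈ -9.7532e-6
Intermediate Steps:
X(B) = -B/5 (X(B) = B*(-⅕) = -B/5)
u = -4 (u = -(-1)*4/5*(-5) = -1*(-⅘)*(-5) = (⅘)*(-5) = -4)
W(H, N) = 12*H*N (W(H, N) = -4*H*N*(-3) = 12*H*N)
1/((W(u, 140) - 1*12447) - 83363) = 1/((12*(-4)*140 - 1*12447) - 83363) = 1/((-6720 - 12447) - 83363) = 1/(-19167 - 83363) = 1/(-102530) = -1/102530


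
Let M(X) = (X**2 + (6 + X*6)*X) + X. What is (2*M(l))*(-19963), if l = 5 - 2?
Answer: -3353784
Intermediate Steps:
l = 3
M(X) = X + X**2 + X*(6 + 6*X) (M(X) = (X**2 + (6 + 6*X)*X) + X = (X**2 + X*(6 + 6*X)) + X = X + X**2 + X*(6 + 6*X))
(2*M(l))*(-19963) = (2*(7*3*(1 + 3)))*(-19963) = (2*(7*3*4))*(-19963) = (2*84)*(-19963) = 168*(-19963) = -3353784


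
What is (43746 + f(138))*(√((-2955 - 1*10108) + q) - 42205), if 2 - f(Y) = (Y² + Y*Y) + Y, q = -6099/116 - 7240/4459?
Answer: -233056010 + 2761*I*√17905070450267/18473 ≈ -2.3306e+8 + 6.3244e+5*I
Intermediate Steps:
q = -28035281/517244 (q = -6099*1/116 - 7240*1/4459 = -6099/116 - 7240/4459 = -28035281/517244 ≈ -54.201)
f(Y) = 2 - Y - 2*Y² (f(Y) = 2 - ((Y² + Y*Y) + Y) = 2 - ((Y² + Y²) + Y) = 2 - (2*Y² + Y) = 2 - (Y + 2*Y²) = 2 + (-Y - 2*Y²) = 2 - Y - 2*Y²)
(43746 + f(138))*(√((-2955 - 1*10108) + q) - 42205) = (43746 + (2 - 1*138 - 2*138²))*(√((-2955 - 1*10108) - 28035281/517244) - 42205) = (43746 + (2 - 138 - 2*19044))*(√((-2955 - 10108) - 28035281/517244) - 42205) = (43746 + (2 - 138 - 38088))*(√(-13063 - 28035281/517244) - 42205) = (43746 - 38224)*(√(-6784793653/517244) - 42205) = 5522*(I*√17905070450267/36946 - 42205) = 5522*(-42205 + I*√17905070450267/36946) = -233056010 + 2761*I*√17905070450267/18473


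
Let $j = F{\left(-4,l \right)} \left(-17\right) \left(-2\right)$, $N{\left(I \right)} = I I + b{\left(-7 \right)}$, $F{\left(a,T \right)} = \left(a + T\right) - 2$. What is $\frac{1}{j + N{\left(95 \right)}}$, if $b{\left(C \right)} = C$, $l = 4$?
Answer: $\frac{1}{8950} \approx 0.00011173$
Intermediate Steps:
$F{\left(a,T \right)} = -2 + T + a$ ($F{\left(a,T \right)} = \left(T + a\right) - 2 = -2 + T + a$)
$N{\left(I \right)} = -7 + I^{2}$ ($N{\left(I \right)} = I I - 7 = I^{2} - 7 = -7 + I^{2}$)
$j = -68$ ($j = \left(-2 + 4 - 4\right) \left(-17\right) \left(-2\right) = \left(-2\right) \left(-17\right) \left(-2\right) = 34 \left(-2\right) = -68$)
$\frac{1}{j + N{\left(95 \right)}} = \frac{1}{-68 - \left(7 - 95^{2}\right)} = \frac{1}{-68 + \left(-7 + 9025\right)} = \frac{1}{-68 + 9018} = \frac{1}{8950}$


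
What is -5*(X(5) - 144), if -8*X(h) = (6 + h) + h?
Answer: 730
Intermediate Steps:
X(h) = -3/4 - h/4 (X(h) = -((6 + h) + h)/8 = -(6 + 2*h)/8 = -3/4 - h/4)
-5*(X(5) - 144) = -5*((-3/4 - 1/4*5) - 144) = -5*((-3/4 - 5/4) - 144) = -5*(-2 - 144) = -5*(-146) = 730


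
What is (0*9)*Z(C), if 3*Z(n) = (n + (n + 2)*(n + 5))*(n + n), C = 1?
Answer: 0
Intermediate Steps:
Z(n) = 2*n*(n + (2 + n)*(5 + n))/3 (Z(n) = ((n + (n + 2)*(n + 5))*(n + n))/3 = ((n + (2 + n)*(5 + n))*(2*n))/3 = (2*n*(n + (2 + n)*(5 + n)))/3 = 2*n*(n + (2 + n)*(5 + n))/3)
(0*9)*Z(C) = (0*9)*((⅔)*1*(10 + 1² + 8*1)) = 0*((⅔)*1*(10 + 1 + 8)) = 0*((⅔)*1*19) = 0*(38/3) = 0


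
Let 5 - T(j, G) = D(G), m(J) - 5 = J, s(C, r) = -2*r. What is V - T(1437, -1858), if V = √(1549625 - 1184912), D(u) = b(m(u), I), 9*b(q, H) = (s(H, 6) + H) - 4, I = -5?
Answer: -22/3 + √364713 ≈ 596.58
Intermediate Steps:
m(J) = 5 + J
b(q, H) = -16/9 + H/9 (b(q, H) = ((-2*6 + H) - 4)/9 = ((-12 + H) - 4)/9 = (-16 + H)/9 = -16/9 + H/9)
D(u) = -7/3 (D(u) = -16/9 + (⅑)*(-5) = -16/9 - 5/9 = -7/3)
T(j, G) = 22/3 (T(j, G) = 5 - 1*(-7/3) = 5 + 7/3 = 22/3)
V = √364713 ≈ 603.92
V - T(1437, -1858) = √364713 - 1*22/3 = √364713 - 22/3 = -22/3 + √364713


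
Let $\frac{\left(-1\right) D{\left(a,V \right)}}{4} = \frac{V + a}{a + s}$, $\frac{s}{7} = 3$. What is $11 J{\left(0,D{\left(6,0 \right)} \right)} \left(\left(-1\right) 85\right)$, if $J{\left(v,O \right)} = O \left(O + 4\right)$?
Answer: $\frac{209440}{81} \approx 2585.7$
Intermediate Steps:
$s = 21$ ($s = 7 \cdot 3 = 21$)
$D{\left(a,V \right)} = - \frac{4 \left(V + a\right)}{21 + a}$ ($D{\left(a,V \right)} = - 4 \frac{V + a}{a + 21} = - 4 \frac{V + a}{21 + a} = - \frac{4 \left(V + a\right)}{21 + a}$)
$J{\left(v,O \right)} = O \left(4 + O\right)$
$11 J{\left(0,D{\left(6,0 \right)} \right)} \left(\left(-1\right) 85\right) = 11 \frac{4 \left(\left(-1\right) 0 - 6\right)}{21 + 6} \left(4 + \frac{4 \left(\left(-1\right) 0 - 6\right)}{21 + 6}\right) \left(\left(-1\right) 85\right) = 11 \frac{4 \left(0 - 6\right)}{27} \left(4 + \frac{4 \left(0 - 6\right)}{27}\right) \left(-85\right) = 11 \cdot 4 \cdot \frac{1}{27} \left(-6\right) \left(4 + 4 \cdot \frac{1}{27} \left(-6\right)\right) \left(-85\right) = 11 \left(- \frac{8 \left(4 - \frac{8}{9}\right)}{9}\right) \left(-85\right) = 11 \left(\left(- \frac{8}{9}\right) \frac{28}{9}\right) \left(-85\right) = 11 \left(- \frac{224}{81}\right) \left(-85\right) = \left(- \frac{2464}{81}\right) \left(-85\right) = \frac{209440}{81}$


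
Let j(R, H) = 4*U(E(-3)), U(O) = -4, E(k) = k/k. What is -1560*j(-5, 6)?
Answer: 24960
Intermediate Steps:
E(k) = 1
j(R, H) = -16 (j(R, H) = 4*(-4) = -16)
-1560*j(-5, 6) = -1560*(-16) = 24960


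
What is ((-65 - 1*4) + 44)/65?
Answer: -5/13 ≈ -0.38462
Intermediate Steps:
((-65 - 1*4) + 44)/65 = ((-65 - 4) + 44)*(1/65) = (-69 + 44)*(1/65) = -25*1/65 = -5/13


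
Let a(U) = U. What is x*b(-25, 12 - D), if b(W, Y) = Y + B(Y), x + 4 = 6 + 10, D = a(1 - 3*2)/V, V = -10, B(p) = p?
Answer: 276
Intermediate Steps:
D = 1/2 (D = (1 - 3*2)/(-10) = (1 - 6)*(-1/10) = -5*(-1/10) = 1/2 ≈ 0.50000)
x = 12 (x = -4 + (6 + 10) = -4 + 16 = 12)
b(W, Y) = 2*Y (b(W, Y) = Y + Y = 2*Y)
x*b(-25, 12 - D) = 12*(2*(12 - 1*1/2)) = 12*(2*(12 - 1/2)) = 12*(2*(23/2)) = 12*23 = 276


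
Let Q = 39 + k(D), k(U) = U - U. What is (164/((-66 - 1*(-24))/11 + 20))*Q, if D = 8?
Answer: 35178/89 ≈ 395.26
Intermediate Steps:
k(U) = 0
Q = 39 (Q = 39 + 0 = 39)
(164/((-66 - 1*(-24))/11 + 20))*Q = (164/((-66 - 1*(-24))/11 + 20))*39 = (164/((-66 + 24)*(1/11) + 20))*39 = (164/(-42*1/11 + 20))*39 = (164/(-42/11 + 20))*39 = (164/(178/11))*39 = ((11/178)*164)*39 = (902/89)*39 = 35178/89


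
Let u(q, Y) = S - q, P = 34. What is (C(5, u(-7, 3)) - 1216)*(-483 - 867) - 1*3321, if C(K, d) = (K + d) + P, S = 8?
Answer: 1565379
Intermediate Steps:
u(q, Y) = 8 - q
C(K, d) = 34 + K + d (C(K, d) = (K + d) + 34 = 34 + K + d)
(C(5, u(-7, 3)) - 1216)*(-483 - 867) - 1*3321 = ((34 + 5 + (8 - 1*(-7))) - 1216)*(-483 - 867) - 1*3321 = ((34 + 5 + (8 + 7)) - 1216)*(-1350) - 3321 = ((34 + 5 + 15) - 1216)*(-1350) - 3321 = (54 - 1216)*(-1350) - 3321 = -1162*(-1350) - 3321 = 1568700 - 3321 = 1565379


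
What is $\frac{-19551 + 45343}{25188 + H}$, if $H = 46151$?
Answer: $\frac{25792}{71339} \approx 0.36154$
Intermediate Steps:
$\frac{-19551 + 45343}{25188 + H} = \frac{-19551 + 45343}{25188 + 46151} = \frac{25792}{71339}$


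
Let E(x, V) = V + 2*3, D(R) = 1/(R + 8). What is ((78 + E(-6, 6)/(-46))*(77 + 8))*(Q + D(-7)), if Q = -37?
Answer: -5471280/23 ≈ -2.3788e+5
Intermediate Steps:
D(R) = 1/(8 + R)
E(x, V) = 6 + V (E(x, V) = V + 6 = 6 + V)
((78 + E(-6, 6)/(-46))*(77 + 8))*(Q + D(-7)) = ((78 + (6 + 6)/(-46))*(77 + 8))*(-37 + 1/(8 - 7)) = ((78 + 12*(-1/46))*85)*(-37 + 1/1) = ((78 - 6/23)*85)*(-37 + 1) = ((1788/23)*85)*(-36) = (151980/23)*(-36) = -5471280/23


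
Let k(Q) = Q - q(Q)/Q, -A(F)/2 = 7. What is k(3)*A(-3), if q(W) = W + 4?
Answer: -28/3 ≈ -9.3333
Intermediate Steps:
A(F) = -14 (A(F) = -2*7 = -14)
q(W) = 4 + W
k(Q) = Q - (4 + Q)/Q
k(3)*A(-3) = (-1 + 3 - 4/3)*(-14) = (⅔)*(-14) = -28/3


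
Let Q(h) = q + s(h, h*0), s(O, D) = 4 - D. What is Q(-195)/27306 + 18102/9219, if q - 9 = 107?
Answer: 3931742/1997889 ≈ 1.9679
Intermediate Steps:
q = 116 (q = 9 + 107 = 116)
Q(h) = 120 (Q(h) = 116 + (4 - h*0) = 116 + (4 - 1*0) = 116 + (4 + 0) = 116 + 4 = 120)
Q(-195)/27306 + 18102/9219 = 120/27306 + 18102/9219 = 120*(1/27306) + 18102*(1/9219) = 20/4551 + 862/439 = 3931742/1997889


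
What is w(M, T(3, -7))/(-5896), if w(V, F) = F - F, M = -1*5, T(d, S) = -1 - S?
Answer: 0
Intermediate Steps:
M = -5
w(V, F) = 0
w(M, T(3, -7))/(-5896) = 0/(-5896) = 0*(-1/5896) = 0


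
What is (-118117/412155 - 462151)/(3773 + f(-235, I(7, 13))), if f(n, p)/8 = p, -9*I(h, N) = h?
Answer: -27211137646/221785185 ≈ -122.69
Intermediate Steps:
I(h, N) = -h/9
f(n, p) = 8*p
(-118117/412155 - 462151)/(3773 + f(-235, I(7, 13))) = (-118117/412155 - 462151)/(3773 + 8*(-1/9*7)) = (-118117*1/412155 - 462151)/(3773 + 8*(-7/9)) = (-118117/412155 - 462151)/(3773 - 56/9) = -190477963522/(412155*33901/9) = -190477963522/412155*9/33901 = -27211137646/221785185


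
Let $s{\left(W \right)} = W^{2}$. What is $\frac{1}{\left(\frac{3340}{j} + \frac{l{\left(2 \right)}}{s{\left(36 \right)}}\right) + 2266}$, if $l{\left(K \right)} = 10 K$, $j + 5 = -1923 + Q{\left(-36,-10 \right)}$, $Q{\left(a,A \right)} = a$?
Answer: $\frac{159084}{360216259} \approx 0.00044163$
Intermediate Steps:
$j = -1964$ ($j = -5 - 1959 = -1964$)
$\frac{1}{\left(\frac{3340}{j} + \frac{l{\left(2 \right)}}{s{\left(36 \right)}}\right) + 2266} = \frac{1}{\left(\frac{3340}{-1964} + \frac{10 \cdot 2}{36^{2}}\right) + 2266} = \frac{1}{\left(3340 \left(- \frac{1}{1964}\right) + \frac{20}{1296}\right) + 2266} = \frac{1}{\left(- \frac{835}{491} + 20 \cdot \frac{1}{1296}\right) + 2266} = \frac{1}{\left(- \frac{835}{491} + \frac{5}{324}\right) + 2266} = \frac{1}{- \frac{268085}{159084} + 2266} = \frac{1}{\frac{360216259}{159084}} = \frac{159084}{360216259}$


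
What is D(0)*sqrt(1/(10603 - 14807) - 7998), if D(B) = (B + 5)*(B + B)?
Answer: 0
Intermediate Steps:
D(B) = 2*B*(5 + B) (D(B) = (5 + B)*(2*B) = 2*B*(5 + B))
D(0)*sqrt(1/(10603 - 14807) - 7998) = (2*0*(5 + 0))*sqrt(1/(10603 - 14807) - 7998) = (2*0*5)*sqrt(1/(-4204) - 7998) = 0*sqrt(-1/4204 - 7998) = 0*sqrt(-33623593/4204) = 0*(I*sqrt(35338396243)/2102) = 0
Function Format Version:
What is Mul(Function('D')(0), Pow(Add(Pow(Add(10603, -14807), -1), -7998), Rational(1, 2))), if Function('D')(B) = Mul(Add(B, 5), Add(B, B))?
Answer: 0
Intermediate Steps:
Function('D')(B) = Mul(2, B, Add(5, B)) (Function('D')(B) = Mul(Add(5, B), Mul(2, B)) = Mul(2, B, Add(5, B)))
Mul(Function('D')(0), Pow(Add(Pow(Add(10603, -14807), -1), -7998), Rational(1, 2))) = Mul(Mul(2, 0, Add(5, 0)), Pow(Add(Pow(Add(10603, -14807), -1), -7998), Rational(1, 2))) = Mul(Mul(2, 0, 5), Pow(Add(Pow(-4204, -1), -7998), Rational(1, 2))) = Mul(0, Pow(Add(Rational(-1, 4204), -7998), Rational(1, 2))) = Mul(0, Pow(Rational(-33623593, 4204), Rational(1, 2))) = Mul(0, Mul(Rational(1, 2102), I, Pow(35338396243, Rational(1, 2)))) = 0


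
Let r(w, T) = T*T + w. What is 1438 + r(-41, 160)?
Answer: 26997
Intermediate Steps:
r(w, T) = w + T² (r(w, T) = T² + w = w + T²)
1438 + r(-41, 160) = 1438 + (-41 + 160²) = 1438 + (-41 + 25600) = 1438 + 25559 = 26997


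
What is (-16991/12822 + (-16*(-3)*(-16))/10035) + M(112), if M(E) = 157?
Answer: 741505367/4765510 ≈ 155.60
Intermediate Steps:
(-16991/12822 + (-16*(-3)*(-16))/10035) + M(112) = (-16991/12822 + (-16*(-3)*(-16))/10035) + 157 = (-16991*1/12822 + (48*(-16))*(1/10035)) + 157 = (-16991/12822 - 768*1/10035) + 157 = (-16991/12822 - 256/3345) + 157 = -6679703/4765510 + 157 = 741505367/4765510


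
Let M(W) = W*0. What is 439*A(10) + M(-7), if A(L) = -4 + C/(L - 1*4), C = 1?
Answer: -10097/6 ≈ -1682.8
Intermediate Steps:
M(W) = 0
A(L) = -4 + 1/(-4 + L) (A(L) = -4 + 1/(L - 1*4) = -4 + 1/(L - 4) = -4 + 1/(-4 + L))
439*A(10) + M(-7) = 439*((17 - 4*10)/(-4 + 10)) + 0 = 439*((17 - 40)/6) + 0 = 439*((⅙)*(-23)) + 0 = 439*(-23/6) + 0 = -10097/6 + 0 = -10097/6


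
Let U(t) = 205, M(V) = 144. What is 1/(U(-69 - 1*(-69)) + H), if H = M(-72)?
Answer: 1/349 ≈ 0.0028653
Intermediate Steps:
H = 144
1/(U(-69 - 1*(-69)) + H) = 1/(205 + 144) = 1/349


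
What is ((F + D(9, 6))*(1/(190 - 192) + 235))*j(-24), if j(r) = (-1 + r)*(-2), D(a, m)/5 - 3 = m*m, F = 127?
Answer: 3775450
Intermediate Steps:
D(a, m) = 15 + 5*m² (D(a, m) = 15 + 5*(m*m) = 15 + 5*m²)
j(r) = 2 - 2*r
((F + D(9, 6))*(1/(190 - 192) + 235))*j(-24) = ((127 + (15 + 5*6²))*(1/(190 - 192) + 235))*(2 - 2*(-24)) = ((127 + (15 + 5*36))*(1/(-2) + 235))*(2 + 48) = ((127 + (15 + 180))*(-½ + 235))*50 = ((127 + 195)*(469/2))*50 = (322*(469/2))*50 = 75509*50 = 3775450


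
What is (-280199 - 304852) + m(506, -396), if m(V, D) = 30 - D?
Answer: -584625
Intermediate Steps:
(-280199 - 304852) + m(506, -396) = (-280199 - 304852) + (30 - 1*(-396)) = -585051 + (30 + 396) = -585051 + 426 = -584625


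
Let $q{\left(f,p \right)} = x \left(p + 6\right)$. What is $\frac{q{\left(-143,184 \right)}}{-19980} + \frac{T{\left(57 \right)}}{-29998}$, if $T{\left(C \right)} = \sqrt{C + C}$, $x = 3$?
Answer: $- \frac{19}{666} - \frac{\sqrt{114}}{29998} \approx -0.028884$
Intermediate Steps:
$q{\left(f,p \right)} = 18 + 3 p$ ($q{\left(f,p \right)} = 3 \left(p + 6\right) = 3 \left(6 + p\right) = 18 + 3 p$)
$T{\left(C \right)} = \sqrt{2} \sqrt{C}$ ($T{\left(C \right)} = \sqrt{2 C} = \sqrt{2} \sqrt{C}$)
$\frac{q{\left(-143,184 \right)}}{-19980} + \frac{T{\left(57 \right)}}{-29998} = \frac{18 + 3 \cdot 184}{-19980} + \frac{\sqrt{2} \sqrt{57}}{-29998} = \left(18 + 552\right) \left(- \frac{1}{19980}\right) + \sqrt{114} \left(- \frac{1}{29998}\right) = 570 \left(- \frac{1}{19980}\right) - \frac{\sqrt{114}}{29998} = - \frac{19}{666} - \frac{\sqrt{114}}{29998}$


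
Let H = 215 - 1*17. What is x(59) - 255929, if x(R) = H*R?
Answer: -244247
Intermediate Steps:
H = 198 (H = 215 - 17 = 198)
x(R) = 198*R
x(59) - 255929 = 198*59 - 255929 = 11682 - 255929 = -244247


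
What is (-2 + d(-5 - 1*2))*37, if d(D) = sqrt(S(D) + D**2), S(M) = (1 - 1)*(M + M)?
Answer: 185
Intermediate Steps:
S(M) = 0 (S(M) = 0*(2*M) = 0)
d(D) = sqrt(D**2) (d(D) = sqrt(0 + D**2) = sqrt(D**2))
(-2 + d(-5 - 1*2))*37 = (-2 + sqrt((-5 - 1*2)**2))*37 = (-2 + sqrt((-5 - 2)**2))*37 = (-2 + sqrt((-7)**2))*37 = (-2 + sqrt(49))*37 = (-2 + 7)*37 = 5*37 = 185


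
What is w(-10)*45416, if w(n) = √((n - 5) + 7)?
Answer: 90832*I*√2 ≈ 1.2846e+5*I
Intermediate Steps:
w(n) = √(2 + n) (w(n) = √((-5 + n) + 7) = √(2 + n))
w(-10)*45416 = √(2 - 10)*45416 = √(-8)*45416 = (2*I*√2)*45416 = 90832*I*√2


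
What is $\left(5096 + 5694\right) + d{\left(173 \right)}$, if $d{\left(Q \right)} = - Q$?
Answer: $10617$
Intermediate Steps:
$\left(5096 + 5694\right) + d{\left(173 \right)} = \left(5096 + 5694\right) - 173 = 10790 - 173 = 10617$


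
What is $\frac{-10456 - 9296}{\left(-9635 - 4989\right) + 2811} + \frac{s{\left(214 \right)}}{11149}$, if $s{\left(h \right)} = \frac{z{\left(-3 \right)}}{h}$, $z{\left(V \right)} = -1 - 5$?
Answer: $\frac{23562974697}{14092235659} \approx 1.6721$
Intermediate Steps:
$z{\left(V \right)} = -6$
$s{\left(h \right)} = - \frac{6}{h}$
$\frac{-10456 - 9296}{\left(-9635 - 4989\right) + 2811} + \frac{s{\left(214 \right)}}{11149} = \frac{-10456 - 9296}{\left(-9635 - 4989\right) + 2811} + \frac{\left(-6\right) \frac{1}{214}}{11149} = \frac{-10456 - 9296}{-14624 + 2811} + \left(-6\right) \frac{1}{214} \cdot \frac{1}{11149} = - \frac{19752}{-11813} - \frac{3}{1192943} = \left(-19752\right) \left(- \frac{1}{11813}\right) - \frac{3}{1192943} = \frac{19752}{11813} - \frac{3}{1192943} = \frac{23562974697}{14092235659}$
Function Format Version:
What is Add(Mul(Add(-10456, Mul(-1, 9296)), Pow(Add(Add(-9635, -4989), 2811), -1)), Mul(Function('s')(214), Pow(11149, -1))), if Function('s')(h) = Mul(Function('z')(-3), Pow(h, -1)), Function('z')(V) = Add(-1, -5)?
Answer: Rational(23562974697, 14092235659) ≈ 1.6721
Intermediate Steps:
Function('z')(V) = -6
Function('s')(h) = Mul(-6, Pow(h, -1))
Add(Mul(Add(-10456, Mul(-1, 9296)), Pow(Add(Add(-9635, -4989), 2811), -1)), Mul(Function('s')(214), Pow(11149, -1))) = Add(Mul(Add(-10456, Mul(-1, 9296)), Pow(Add(Add(-9635, -4989), 2811), -1)), Mul(Mul(-6, Pow(214, -1)), Pow(11149, -1))) = Add(Mul(Add(-10456, -9296), Pow(Add(-14624, 2811), -1)), Mul(Mul(-6, Rational(1, 214)), Rational(1, 11149))) = Add(Mul(-19752, Pow(-11813, -1)), Mul(Rational(-3, 107), Rational(1, 11149))) = Add(Mul(-19752, Rational(-1, 11813)), Rational(-3, 1192943)) = Add(Rational(19752, 11813), Rational(-3, 1192943)) = Rational(23562974697, 14092235659)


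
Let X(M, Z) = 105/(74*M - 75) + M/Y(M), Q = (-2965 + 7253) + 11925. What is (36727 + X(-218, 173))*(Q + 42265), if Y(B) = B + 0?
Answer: 34809064060498/16207 ≈ 2.1478e+9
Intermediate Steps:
Y(B) = B
Q = 16213 (Q = 4288 + 11925 = 16213)
X(M, Z) = 1 + 105/(-75 + 74*M) (X(M, Z) = 105/(74*M - 75) + M/M = 105/(-75 + 74*M) + 1 = 1 + 105/(-75 + 74*M))
(36727 + X(-218, 173))*(Q + 42265) = (36727 + 2*(15 + 37*(-218))/(-75 + 74*(-218)))*(16213 + 42265) = (36727 + 2*(15 - 8066)/(-75 - 16132))*58478 = (36727 + 2*(-8051)/(-16207))*58478 = (36727 + 2*(-1/16207)*(-8051))*58478 = (36727 + 16102/16207)*58478 = (595250591/16207)*58478 = 34809064060498/16207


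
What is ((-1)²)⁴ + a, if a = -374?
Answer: -373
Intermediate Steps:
((-1)²)⁴ + a = ((-1)²)⁴ - 374 = 1⁴ - 374 = 1 - 374 = -373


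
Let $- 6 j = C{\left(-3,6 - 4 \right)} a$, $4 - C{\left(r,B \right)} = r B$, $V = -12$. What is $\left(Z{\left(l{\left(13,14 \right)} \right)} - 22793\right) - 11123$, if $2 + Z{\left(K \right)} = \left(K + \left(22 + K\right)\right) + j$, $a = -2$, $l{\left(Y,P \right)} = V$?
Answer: $- \frac{101750}{3} \approx -33917.0$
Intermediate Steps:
$l{\left(Y,P \right)} = -12$
$C{\left(r,B \right)} = 4 - B r$ ($C{\left(r,B \right)} = 4 - r B = 4 - B r$)
$j = \frac{10}{3}$ ($j = - \frac{\left(4 - \left(6 - 4\right) \left(-3\right)\right) \left(-2\right)}{6} = - \frac{\left(4 - 2 \left(-3\right)\right) \left(-2\right)}{6} = - \frac{\left(4 + 6\right) \left(-2\right)}{6} = - \frac{10 \left(-2\right)}{6} = \left(- \frac{1}{6}\right) \left(-20\right) = \frac{10}{3} \approx 3.3333$)
$Z{\left(K \right)} = \frac{70}{3} + 2 K$ ($Z{\left(K \right)} = -2 + \left(\left(K + \left(22 + K\right)\right) + \frac{10}{3}\right) = -2 + \left(\left(22 + 2 K\right) + \frac{10}{3}\right) = -2 + \left(\frac{76}{3} + 2 K\right) = \frac{70}{3} + 2 K$)
$\left(Z{\left(l{\left(13,14 \right)} \right)} - 22793\right) - 11123 = \left(\left(\frac{70}{3} + 2 \left(-12\right)\right) - 22793\right) - 11123 = \left(\left(\frac{70}{3} - 24\right) - 22793\right) - 11123 = \left(- \frac{2}{3} - 22793\right) - 11123 = - \frac{68381}{3} - 11123 = - \frac{101750}{3}$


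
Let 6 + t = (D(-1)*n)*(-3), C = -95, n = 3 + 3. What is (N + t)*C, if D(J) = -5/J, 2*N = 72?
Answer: 5700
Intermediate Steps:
N = 36 (N = (½)*72 = 36)
n = 6
t = -96 (t = -6 + (-5/(-1)*6)*(-3) = -6 + (-5*(-1)*6)*(-3) = -6 + (5*6)*(-3) = -6 + 30*(-3) = -6 - 90 = -96)
(N + t)*C = (36 - 96)*(-95) = -60*(-95) = 5700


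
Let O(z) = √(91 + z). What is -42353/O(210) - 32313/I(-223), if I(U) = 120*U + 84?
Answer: 10771/8892 - 42353*√301/301 ≈ -2440.0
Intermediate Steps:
I(U) = 84 + 120*U
-42353/O(210) - 32313/I(-223) = -42353/√(91 + 210) - 32313/(84 + 120*(-223)) = -42353*√301/301 - 32313/(84 - 26760) = -42353*√301/301 - 32313/(-26676) = -42353*√301/301 - 32313*(-1/26676) = -42353*√301/301 + 10771/8892 = 10771/8892 - 42353*√301/301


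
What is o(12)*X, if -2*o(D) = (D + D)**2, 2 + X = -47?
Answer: 14112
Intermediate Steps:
X = -49 (X = -2 - 47 = -49)
o(D) = -2*D**2 (o(D) = -(D + D)**2/2 = -4*D**2/2 = -2*D**2)
o(12)*X = -2*12**2*(-49) = -2*144*(-49) = -288*(-49) = 14112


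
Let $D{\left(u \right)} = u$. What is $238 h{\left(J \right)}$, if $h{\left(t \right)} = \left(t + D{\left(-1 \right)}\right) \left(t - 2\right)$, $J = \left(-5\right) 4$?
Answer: $109956$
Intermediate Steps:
$J = -20$
$h{\left(t \right)} = \left(-1 + t\right) \left(-2 + t\right)$ ($h{\left(t \right)} = \left(t - 1\right) \left(t - 2\right) = \left(-1 + t\right) \left(-2 + t\right)$)
$238 h{\left(J \right)} = 238 \left(2 + \left(-20\right)^{2} - -60\right) = 238 \left(2 + 400 + 60\right) = 238 \cdot 462 = 109956$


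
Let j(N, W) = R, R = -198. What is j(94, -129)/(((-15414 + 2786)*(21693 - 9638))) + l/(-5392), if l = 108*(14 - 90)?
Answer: 3549742443/2331895090 ≈ 1.5223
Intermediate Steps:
j(N, W) = -198
l = -8208 (l = 108*(-76) = -8208)
j(94, -129)/(((-15414 + 2786)*(21693 - 9638))) + l/(-5392) = -198*1/((-15414 + 2786)*(21693 - 9638)) - 8208/(-5392) = -198/((-12628*12055)) - 8208*(-1/5392) = -198/(-152230540) + 513/337 = -198*(-1/152230540) + 513/337 = 9/6919570 + 513/337 = 3549742443/2331895090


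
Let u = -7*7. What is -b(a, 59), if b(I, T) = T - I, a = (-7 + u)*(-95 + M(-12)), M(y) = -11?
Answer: 5877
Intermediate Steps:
u = -49
a = 5936 (a = (-7 - 49)*(-95 - 11) = -56*(-106) = 5936)
-b(a, 59) = -(59 - 1*5936) = -(59 - 5936) = -1*(-5877) = 5877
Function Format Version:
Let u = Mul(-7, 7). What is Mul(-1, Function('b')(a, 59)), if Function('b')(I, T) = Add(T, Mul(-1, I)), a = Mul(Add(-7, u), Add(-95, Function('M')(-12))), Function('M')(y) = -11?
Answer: 5877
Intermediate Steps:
u = -49
a = 5936 (a = Mul(Add(-7, -49), Add(-95, -11)) = Mul(-56, -106) = 5936)
Mul(-1, Function('b')(a, 59)) = Mul(-1, Add(59, Mul(-1, 5936))) = Mul(-1, Add(59, -5936)) = Mul(-1, -5877) = 5877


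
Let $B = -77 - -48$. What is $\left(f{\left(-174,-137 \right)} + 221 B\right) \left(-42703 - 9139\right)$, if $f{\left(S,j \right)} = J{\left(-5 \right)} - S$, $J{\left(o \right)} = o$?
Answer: $323494080$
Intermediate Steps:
$B = -29$ ($B = -77 + 48 = -29$)
$f{\left(S,j \right)} = -5 - S$
$\left(f{\left(-174,-137 \right)} + 221 B\right) \left(-42703 - 9139\right) = \left(\left(-5 - -174\right) + 221 \left(-29\right)\right) \left(-42703 - 9139\right) = \left(\left(-5 + 174\right) - 6409\right) \left(-42703 - 9139\right) = \left(169 - 6409\right) \left(-51842\right) = \left(-6240\right) \left(-51842\right) = 323494080$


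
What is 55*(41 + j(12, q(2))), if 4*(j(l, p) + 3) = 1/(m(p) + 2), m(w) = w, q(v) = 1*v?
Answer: 33495/16 ≈ 2093.4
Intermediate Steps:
q(v) = v
j(l, p) = -3 + 1/(4*(2 + p)) (j(l, p) = -3 + 1/(4*(p + 2)) = -3 + 1/(4*(2 + p)))
55*(41 + j(12, q(2))) = 55*(41 + (-23 - 12*2)/(4*(2 + 2))) = 55*(41 + (¼)*(-23 - 24)/4) = 55*(41 + (¼)*(¼)*(-47)) = 55*(41 - 47/16) = 55*(609/16) = 33495/16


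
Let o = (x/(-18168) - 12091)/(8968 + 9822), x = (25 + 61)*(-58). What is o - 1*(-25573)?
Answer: 436490359813/17068836 ≈ 25572.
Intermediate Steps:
x = -4988 (x = 86*(-58) = -4988)
o = -10983215/17068836 (o = (-4988/(-18168) - 12091)/(8968 + 9822) = (-4988*(-1/18168) - 12091)/18790 = (1247/4542 - 12091)*(1/18790) = -54916075/4542*1/18790 = -10983215/17068836 ≈ -0.64347)
o - 1*(-25573) = -10983215/17068836 - 1*(-25573) = -10983215/17068836 + 25573 = 436490359813/17068836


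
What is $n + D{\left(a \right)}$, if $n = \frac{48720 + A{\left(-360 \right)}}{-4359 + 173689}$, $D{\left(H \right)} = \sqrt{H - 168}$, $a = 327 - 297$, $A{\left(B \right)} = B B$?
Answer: $\frac{17832}{16933} + i \sqrt{138} \approx 1.0531 + 11.747 i$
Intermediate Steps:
$A{\left(B \right)} = B^{2}$
$a = 30$
$D{\left(H \right)} = \sqrt{-168 + H}$
$n = \frac{17832}{16933}$ ($n = \frac{48720 + \left(-360\right)^{2}}{-4359 + 173689} = \frac{48720 + 129600}{169330} = 178320 \cdot \frac{1}{169330} = \frac{17832}{16933} \approx 1.0531$)
$n + D{\left(a \right)} = \frac{17832}{16933} + \sqrt{-168 + 30} = \frac{17832}{16933} + \sqrt{-138} = \frac{17832}{16933} + i \sqrt{138}$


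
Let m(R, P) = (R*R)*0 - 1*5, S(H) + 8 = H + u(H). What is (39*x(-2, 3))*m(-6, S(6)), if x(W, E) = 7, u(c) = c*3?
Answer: -1365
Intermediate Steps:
u(c) = 3*c
S(H) = -8 + 4*H (S(H) = -8 + (H + 3*H) = -8 + 4*H)
m(R, P) = -5 (m(R, P) = R²*0 - 5 = 0 - 5 = -5)
(39*x(-2, 3))*m(-6, S(6)) = (39*7)*(-5) = 273*(-5) = -1365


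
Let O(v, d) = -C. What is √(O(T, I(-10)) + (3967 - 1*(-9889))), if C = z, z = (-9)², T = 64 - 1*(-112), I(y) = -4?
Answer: 5*√551 ≈ 117.37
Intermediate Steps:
T = 176 (T = 64 + 112 = 176)
z = 81
C = 81
O(v, d) = -81 (O(v, d) = -1*81 = -81)
√(O(T, I(-10)) + (3967 - 1*(-9889))) = √(-81 + (3967 - 1*(-9889))) = √(-81 + (3967 + 9889)) = √(-81 + 13856) = √13775 = 5*√551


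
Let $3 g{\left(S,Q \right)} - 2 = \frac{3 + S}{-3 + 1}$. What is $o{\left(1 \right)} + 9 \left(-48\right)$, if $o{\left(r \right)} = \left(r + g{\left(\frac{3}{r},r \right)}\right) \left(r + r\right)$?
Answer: $- \frac{1292}{3} \approx -430.67$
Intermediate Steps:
$g{\left(S,Q \right)} = \frac{1}{6} - \frac{S}{6}$ ($g{\left(S,Q \right)} = \frac{2}{3} + \frac{\left(3 + S\right) \frac{1}{-3 + 1}}{3} = \frac{2}{3} + \frac{\left(3 + S\right) \frac{1}{-2}}{3} = \frac{2}{3} + \frac{\left(3 + S\right) \left(- \frac{1}{2}\right)}{3} = \frac{2}{3} + \frac{- \frac{3}{2} - \frac{S}{2}}{3} = \frac{2}{3} - \left(\frac{1}{2} + \frac{S}{6}\right) = \frac{1}{6} - \frac{S}{6}$)
$o{\left(r \right)} = 2 r \left(\frac{1}{6} + r - \frac{1}{2 r}\right)$ ($o{\left(r \right)} = \left(r + \left(\frac{1}{6} - \frac{3 \frac{1}{r}}{6}\right)\right) \left(r + r\right) = \left(r + \left(\frac{1}{6} - \frac{1}{2 r}\right)\right) 2 r = \left(\frac{1}{6} + r - \frac{1}{2 r}\right) 2 r = 2 r \left(\frac{1}{6} + r - \frac{1}{2 r}\right)$)
$o{\left(1 \right)} + 9 \left(-48\right) = \left(-1 + 2 \cdot 1^{2} + \frac{1}{3} \cdot 1\right) + 9 \left(-48\right) = \left(-1 + 2 \cdot 1 + \frac{1}{3}\right) - 432 = \left(-1 + 2 + \frac{1}{3}\right) - 432 = \frac{4}{3} - 432 = - \frac{1292}{3}$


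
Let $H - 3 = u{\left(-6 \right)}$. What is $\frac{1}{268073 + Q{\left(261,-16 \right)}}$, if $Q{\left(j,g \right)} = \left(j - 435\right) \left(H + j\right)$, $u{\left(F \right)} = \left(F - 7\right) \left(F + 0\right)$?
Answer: $\frac{1}{208565} \approx 4.7947 \cdot 10^{-6}$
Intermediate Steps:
$u{\left(F \right)} = F \left(-7 + F\right)$ ($u{\left(F \right)} = \left(-7 + F\right) F = F \left(-7 + F\right)$)
$H = 81$ ($H = 3 - 6 \left(-7 - 6\right) = 3 - -78 = 3 + 78 = 81$)
$Q{\left(j,g \right)} = \left(-435 + j\right) \left(81 + j\right)$ ($Q{\left(j,g \right)} = \left(j - 435\right) \left(81 + j\right) = \left(-435 + j\right) \left(81 + j\right)$)
$\frac{1}{268073 + Q{\left(261,-16 \right)}} = \frac{1}{268073 - \left(127629 - 68121\right)} = \frac{1}{268073 - 59508} = \frac{1}{208565}$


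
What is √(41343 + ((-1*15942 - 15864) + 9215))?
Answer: 8*√293 ≈ 136.94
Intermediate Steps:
√(41343 + ((-1*15942 - 15864) + 9215)) = √(41343 + ((-15942 - 15864) + 9215)) = √(41343 + (-31806 + 9215)) = √(41343 - 22591) = √18752 = 8*√293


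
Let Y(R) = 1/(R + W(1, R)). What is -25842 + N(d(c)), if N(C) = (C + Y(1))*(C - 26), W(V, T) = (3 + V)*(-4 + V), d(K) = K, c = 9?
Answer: -285928/11 ≈ -25993.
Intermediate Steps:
W(V, T) = (-4 + V)*(3 + V)
Y(R) = 1/(-12 + R) (Y(R) = 1/(R + (-12 + 1² - 1*1)) = 1/(R + (-12 + 1 - 1)) = 1/(R - 12) = 1/(-12 + R))
N(C) = (-26 + C)*(-1/11 + C) (N(C) = (C + 1/(-12 + 1))*(C - 26) = (C + 1/(-11))*(-26 + C) = (C - 1/11)*(-26 + C) = (-1/11 + C)*(-26 + C) = (-26 + C)*(-1/11 + C))
-25842 + N(d(c)) = -25842 + (26/11 + 9² - 287/11*9) = -25842 + (26/11 + 81 - 2583/11) = -25842 - 1666/11 = -285928/11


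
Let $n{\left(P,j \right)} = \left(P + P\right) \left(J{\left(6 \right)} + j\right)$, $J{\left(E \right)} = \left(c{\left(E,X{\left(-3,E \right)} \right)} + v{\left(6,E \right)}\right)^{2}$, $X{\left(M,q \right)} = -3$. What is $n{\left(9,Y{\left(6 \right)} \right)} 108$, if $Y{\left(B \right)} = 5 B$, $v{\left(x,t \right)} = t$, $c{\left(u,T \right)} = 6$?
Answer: $338256$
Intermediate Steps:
$J{\left(E \right)} = \left(6 + E\right)^{2}$
$n{\left(P,j \right)} = 2 P \left(144 + j\right)$ ($n{\left(P,j \right)} = \left(P + P\right) \left(\left(6 + 6\right)^{2} + j\right) = 2 P \left(12^{2} + j\right) = 2 P \left(144 + j\right)$)
$n{\left(9,Y{\left(6 \right)} \right)} 108 = 2 \cdot 9 \left(144 + 5 \cdot 6\right) 108 = 2 \cdot 9 \left(144 + 30\right) 108 = 2 \cdot 9 \cdot 174 \cdot 108 = 3132 \cdot 108 = 338256$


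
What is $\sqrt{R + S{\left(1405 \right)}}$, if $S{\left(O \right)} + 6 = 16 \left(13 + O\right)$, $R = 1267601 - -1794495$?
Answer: $\sqrt{3084778} \approx 1756.4$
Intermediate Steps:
$R = 3062096$ ($R = 1267601 + 1794495 = 3062096$)
$S{\left(O \right)} = 202 + 16 O$ ($S{\left(O \right)} = -6 + 16 \left(13 + O\right) = -6 + \left(208 + 16 O\right) = 202 + 16 O$)
$\sqrt{R + S{\left(1405 \right)}} = \sqrt{3062096 + \left(202 + 16 \cdot 1405\right)} = \sqrt{3062096 + \left(202 + 22480\right)} = \sqrt{3062096 + 22682} = \sqrt{3084778}$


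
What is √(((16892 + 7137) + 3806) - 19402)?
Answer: 3*√937 ≈ 91.831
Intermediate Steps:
√(((16892 + 7137) + 3806) - 19402) = √((24029 + 3806) - 19402) = √(27835 - 19402) = √8433 = 3*√937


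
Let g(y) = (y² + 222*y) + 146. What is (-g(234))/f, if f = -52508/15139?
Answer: 808801075/26254 ≈ 30807.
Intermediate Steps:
f = -52508/15139 (f = -52508*1/15139 = -52508/15139 ≈ -3.4684)
g(y) = 146 + y² + 222*y
(-g(234))/f = (-(146 + 234² + 222*234))/(-52508/15139) = -(146 + 54756 + 51948)*(-15139/52508) = -1*106850*(-15139/52508) = -106850*(-15139/52508) = 808801075/26254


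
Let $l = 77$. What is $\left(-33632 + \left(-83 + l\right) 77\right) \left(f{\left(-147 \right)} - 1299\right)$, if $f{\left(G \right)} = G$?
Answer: $49299924$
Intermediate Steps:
$\left(-33632 + \left(-83 + l\right) 77\right) \left(f{\left(-147 \right)} - 1299\right) = \left(-33632 + \left(-83 + 77\right) 77\right) \left(-147 - 1299\right) = \left(-33632 - 462\right) \left(-1446\right) = \left(-34094\right) \left(-1446\right) = 49299924$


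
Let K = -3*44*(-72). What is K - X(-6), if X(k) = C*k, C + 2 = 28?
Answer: 9660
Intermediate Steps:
C = 26 (C = -2 + 28 = 26)
K = 9504 (K = -132*(-72) = 9504)
X(k) = 26*k
K - X(-6) = 9504 - 26*(-6) = 9504 - 1*(-156) = 9504 + 156 = 9660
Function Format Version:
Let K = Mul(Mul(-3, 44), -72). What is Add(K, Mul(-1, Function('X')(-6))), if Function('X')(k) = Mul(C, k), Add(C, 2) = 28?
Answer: 9660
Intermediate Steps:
C = 26 (C = Add(-2, 28) = 26)
K = 9504 (K = Mul(-132, -72) = 9504)
Function('X')(k) = Mul(26, k)
Add(K, Mul(-1, Function('X')(-6))) = Add(9504, Mul(-1, Mul(26, -6))) = Add(9504, Mul(-1, -156)) = Add(9504, 156) = 9660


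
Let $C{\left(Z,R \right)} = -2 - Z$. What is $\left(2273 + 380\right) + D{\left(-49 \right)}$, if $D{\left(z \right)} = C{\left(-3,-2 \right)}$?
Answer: $2654$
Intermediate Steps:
$D{\left(z \right)} = 1$ ($D{\left(z \right)} = -2 - -3 = -2 + 3 = 1$)
$\left(2273 + 380\right) + D{\left(-49 \right)} = \left(2273 + 380\right) + 1 = 2653 + 1 = 2654$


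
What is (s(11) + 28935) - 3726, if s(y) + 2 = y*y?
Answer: 25328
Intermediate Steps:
s(y) = -2 + y² (s(y) = -2 + y*y = -2 + y²)
(s(11) + 28935) - 3726 = ((-2 + 11²) + 28935) - 3726 = ((-2 + 121) + 28935) - 3726 = (119 + 28935) - 3726 = 29054 - 3726 = 25328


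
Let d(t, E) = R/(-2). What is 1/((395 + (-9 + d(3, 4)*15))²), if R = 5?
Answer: 4/485809 ≈ 8.2337e-6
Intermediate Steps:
d(t, E) = -5/2 (d(t, E) = 5/(-2) = 5*(-½) = -5/2)
1/((395 + (-9 + d(3, 4)*15))²) = 1/((395 + (-9 - 5/2*15))²) = 1/((395 + (-9 - 75/2))²) = 1/((395 - 93/2)²) = 1/((697/2)²) = 1/(485809/4) = 4/485809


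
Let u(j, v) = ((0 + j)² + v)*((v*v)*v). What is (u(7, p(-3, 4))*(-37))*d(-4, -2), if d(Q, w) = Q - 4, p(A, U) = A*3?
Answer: -8631360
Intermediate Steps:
p(A, U) = 3*A
d(Q, w) = -4 + Q
u(j, v) = v³*(v + j²) (u(j, v) = (j² + v)*(v²*v) = (v + j²)*v³ = v³*(v + j²))
(u(7, p(-3, 4))*(-37))*d(-4, -2) = (((3*(-3))³*(3*(-3) + 7²))*(-37))*(-4 - 4) = (((-9)³*(-9 + 49))*(-37))*(-8) = (-729*40*(-37))*(-8) = -29160*(-37)*(-8) = 1078920*(-8) = -8631360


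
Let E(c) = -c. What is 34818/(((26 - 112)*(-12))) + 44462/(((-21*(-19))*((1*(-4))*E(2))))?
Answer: 1635665/34314 ≈ 47.668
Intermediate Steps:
34818/(((26 - 112)*(-12))) + 44462/(((-21*(-19))*((1*(-4))*E(2)))) = 34818/(((26 - 112)*(-12))) + 44462/(((-21*(-19))*((1*(-4))*(-1*2)))) = 34818/((-86*(-12))) + 44462/((399*(-4*(-2)))) = 34818/1032 + 44462/((399*8)) = 34818*(1/1032) + 44462/3192 = 5803/172 + 44462*(1/3192) = 5803/172 + 22231/1596 = 1635665/34314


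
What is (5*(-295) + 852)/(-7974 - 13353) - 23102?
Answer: -492695731/21327 ≈ -23102.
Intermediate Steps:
(5*(-295) + 852)/(-7974 - 13353) - 23102 = (-1475 + 852)/(-21327) - 23102 = -623*(-1/21327) - 23102 = 623/21327 - 23102 = -492695731/21327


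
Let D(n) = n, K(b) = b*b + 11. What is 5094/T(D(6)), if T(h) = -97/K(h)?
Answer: -239418/97 ≈ -2468.2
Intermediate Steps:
K(b) = 11 + b² (K(b) = b² + 11 = 11 + b²)
T(h) = -97/(11 + h²)
5094/T(D(6)) = 5094/((-97/(11 + 6²))) = 5094/((-97/(11 + 36))) = 5094/((-97/47)) = 5094/((-97*1/47)) = 5094/(-97/47) = 5094*(-47/97) = -239418/97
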